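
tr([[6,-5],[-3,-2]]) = diagonal: 6 + (-2)
= 4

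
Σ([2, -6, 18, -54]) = -40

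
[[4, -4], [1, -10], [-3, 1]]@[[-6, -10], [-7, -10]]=[[4, 0], [64, 90], [11, 20]]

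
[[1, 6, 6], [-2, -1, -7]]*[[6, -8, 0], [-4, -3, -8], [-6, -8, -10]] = C[0][0] = (1)*(6) + (6)*(-4) + (6)*(-6) = -54
C[0][1] = (1)*(-8) + (6)*(-3) + (6)*(-8) = -74
C[0][2] = (1)*(0) + (6)*(-8) + (6)*(-10) = -108
C[1][0] = (-2)*(6) + (-1)*(-4) + (-7)*(-6) = 34
C[1][1] = (-2)*(-8) + (-1)*(-3) + (-7)*(-8) = 75
C[1][2] = (-2)*(0) + (-1)*(-8) + (-7)*(-10) = 78
= [[-54, -74, -108], [34, 75, 78]]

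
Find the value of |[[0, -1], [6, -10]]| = 6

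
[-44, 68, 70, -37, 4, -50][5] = -50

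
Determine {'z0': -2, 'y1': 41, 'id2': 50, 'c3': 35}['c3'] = 35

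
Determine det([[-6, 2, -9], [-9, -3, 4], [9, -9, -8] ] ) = -1404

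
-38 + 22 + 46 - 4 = 26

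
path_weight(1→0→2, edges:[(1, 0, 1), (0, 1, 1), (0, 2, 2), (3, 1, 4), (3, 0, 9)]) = w(1→0)=1 + w(0→2)=2
= 3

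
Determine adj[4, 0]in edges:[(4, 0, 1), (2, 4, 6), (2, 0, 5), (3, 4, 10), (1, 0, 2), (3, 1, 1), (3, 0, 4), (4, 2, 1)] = 1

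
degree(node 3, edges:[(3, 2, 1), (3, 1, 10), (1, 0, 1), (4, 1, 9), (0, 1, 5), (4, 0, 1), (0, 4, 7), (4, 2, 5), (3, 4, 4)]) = incident: (3,2), (3,1), (3,4)
= 3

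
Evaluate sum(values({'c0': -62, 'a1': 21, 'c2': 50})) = 9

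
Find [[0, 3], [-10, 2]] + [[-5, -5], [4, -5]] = [[-5, -2], [-6, -3]]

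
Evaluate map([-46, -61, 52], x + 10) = -46+10=-36, -61+10=-51, 52+10=62
= [-36, -51, 62]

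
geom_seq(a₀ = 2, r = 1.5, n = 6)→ a_0 = 2*1.5^0 = 2.0
a_1 = 2*1.5^1 = 3.0
a_2 = 2*1.5^2 = 4.5
...
= [2.0, 3.0, 4.5, 6.75, 10.125, 15.1875]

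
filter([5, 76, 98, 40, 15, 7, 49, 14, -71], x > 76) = keep x where x > 76: 5✗, 76✗, 98✓, 40✗, 15✗, 7✗, 49✗, 14✗, -71✗
= [98]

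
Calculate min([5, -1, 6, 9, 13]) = -1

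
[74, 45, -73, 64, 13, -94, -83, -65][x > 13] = keep x where x > 13: 74✓, 45✓, -73✗, 64✓, 13✗, -94✗, -83✗, -65✗
= [74, 45, 64]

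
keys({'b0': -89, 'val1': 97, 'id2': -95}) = ['b0', 'val1', 'id2']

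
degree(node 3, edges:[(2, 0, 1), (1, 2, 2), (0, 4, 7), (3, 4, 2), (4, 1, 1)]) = 1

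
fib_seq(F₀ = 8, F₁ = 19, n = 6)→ F_2 = F_1 + F_0 = 27
F_3 = F_2 + F_1 = 46
F_4 = F_3 + F_2 = 73
...
= [8, 19, 27, 46, 73, 119]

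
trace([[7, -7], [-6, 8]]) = 15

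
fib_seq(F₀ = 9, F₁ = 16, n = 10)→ F_2 = F_1 + F_0 = 25
F_3 = F_2 + F_1 = 41
F_4 = F_3 + F_2 = 66
...
= [9, 16, 25, 41, 66, 107, 173, 280, 453, 733]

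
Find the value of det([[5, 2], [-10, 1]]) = 25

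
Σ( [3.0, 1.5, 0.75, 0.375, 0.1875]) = 3.0 + 1.5 + 0.75 + 0.375 + 0.1875
= 5.8125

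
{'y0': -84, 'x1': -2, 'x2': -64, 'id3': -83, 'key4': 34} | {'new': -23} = {'y0': -84, 'x1': -2, 'x2': -64, 'id3': -83, 'key4': 34, 'new': -23}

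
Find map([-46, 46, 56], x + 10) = [-36, 56, 66]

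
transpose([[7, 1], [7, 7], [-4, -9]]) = [[7, 7, -4], [1, 7, -9]]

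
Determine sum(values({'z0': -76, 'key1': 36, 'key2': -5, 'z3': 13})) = (-76) + 36 + (-5) + 13
= -32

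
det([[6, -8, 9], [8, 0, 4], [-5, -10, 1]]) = -256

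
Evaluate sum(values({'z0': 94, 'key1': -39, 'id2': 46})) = 94 + (-39) + 46
= 101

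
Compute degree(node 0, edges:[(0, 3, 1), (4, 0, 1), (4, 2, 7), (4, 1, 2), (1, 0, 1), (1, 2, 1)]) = incident: (0,3), (4,0), (1,0)
= 3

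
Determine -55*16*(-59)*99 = 5140080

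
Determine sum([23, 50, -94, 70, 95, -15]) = 129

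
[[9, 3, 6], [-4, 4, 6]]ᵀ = [[9, -4], [3, 4], [6, 6]]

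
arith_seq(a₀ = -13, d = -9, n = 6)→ a_0 = -13 + 0*-9 = -13
a_1 = -13 + 1*-9 = -22
a_2 = -13 + 2*-9 = -31
...
= [-13, -22, -31, -40, -49, -58]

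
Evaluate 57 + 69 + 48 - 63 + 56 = 167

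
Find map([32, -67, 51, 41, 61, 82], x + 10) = 32+10=42, -67+10=-57, 51+10=61, 41+10=51, 61+10=71, 82+10=92
= [42, -57, 61, 51, 71, 92]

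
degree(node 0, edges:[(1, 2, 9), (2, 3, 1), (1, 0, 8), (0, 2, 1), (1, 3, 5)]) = 2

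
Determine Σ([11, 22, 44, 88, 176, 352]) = 693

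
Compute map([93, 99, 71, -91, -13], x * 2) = [186, 198, 142, -182, -26]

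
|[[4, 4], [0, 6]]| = (4)*(6) - (4)*(0)
= 24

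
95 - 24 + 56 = 127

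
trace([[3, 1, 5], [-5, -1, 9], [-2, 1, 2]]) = 4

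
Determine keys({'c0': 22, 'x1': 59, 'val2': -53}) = ['c0', 'x1', 'val2']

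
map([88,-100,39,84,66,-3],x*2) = [176, -200, 78, 168, 132, -6]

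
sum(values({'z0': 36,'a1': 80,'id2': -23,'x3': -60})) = 33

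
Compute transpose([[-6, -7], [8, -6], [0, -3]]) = [[-6, 8, 0], [-7, -6, -3]]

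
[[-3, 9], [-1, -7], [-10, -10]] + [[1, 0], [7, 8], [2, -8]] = [[-2, 9], [6, 1], [-8, -18]]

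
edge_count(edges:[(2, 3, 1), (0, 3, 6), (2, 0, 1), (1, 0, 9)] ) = 4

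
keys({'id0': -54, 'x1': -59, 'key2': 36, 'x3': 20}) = ['id0', 'x1', 'key2', 'x3']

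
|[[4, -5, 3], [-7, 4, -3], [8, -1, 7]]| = -100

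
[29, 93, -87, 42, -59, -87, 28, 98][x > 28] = [29, 93, 42, 98]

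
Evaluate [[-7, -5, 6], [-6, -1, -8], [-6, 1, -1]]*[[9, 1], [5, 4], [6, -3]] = [[-52, -45], [-107, 14], [-55, 1]]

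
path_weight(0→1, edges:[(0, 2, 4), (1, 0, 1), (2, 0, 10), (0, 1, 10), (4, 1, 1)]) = w(0→1)=10
= 10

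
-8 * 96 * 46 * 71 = -2508288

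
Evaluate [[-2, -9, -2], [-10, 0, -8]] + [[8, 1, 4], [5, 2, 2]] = [[6, -8, 2], [-5, 2, -6]]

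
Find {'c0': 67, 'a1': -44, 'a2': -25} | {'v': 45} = {'c0': 67, 'a1': -44, 'a2': -25, 'v': 45}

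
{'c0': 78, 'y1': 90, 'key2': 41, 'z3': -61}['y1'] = 90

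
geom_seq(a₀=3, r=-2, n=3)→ [3, -6, 12]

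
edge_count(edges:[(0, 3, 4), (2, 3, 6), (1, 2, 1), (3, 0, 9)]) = 4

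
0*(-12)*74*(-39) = 0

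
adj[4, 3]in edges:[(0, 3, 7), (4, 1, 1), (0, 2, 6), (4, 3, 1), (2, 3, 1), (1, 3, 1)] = 1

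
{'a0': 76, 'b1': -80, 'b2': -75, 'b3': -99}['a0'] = 76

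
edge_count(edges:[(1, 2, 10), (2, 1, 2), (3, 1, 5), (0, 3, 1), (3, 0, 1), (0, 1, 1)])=6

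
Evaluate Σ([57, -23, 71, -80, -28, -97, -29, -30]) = -159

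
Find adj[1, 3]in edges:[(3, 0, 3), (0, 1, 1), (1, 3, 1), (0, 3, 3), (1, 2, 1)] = 1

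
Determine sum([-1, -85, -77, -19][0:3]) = -163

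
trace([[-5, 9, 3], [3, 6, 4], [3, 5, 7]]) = diagonal: (-5) + 6 + 7
= 8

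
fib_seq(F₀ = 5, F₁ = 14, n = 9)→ [5, 14, 19, 33, 52, 85, 137, 222, 359]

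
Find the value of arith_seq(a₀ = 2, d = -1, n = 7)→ [2, 1, 0, -1, -2, -3, -4]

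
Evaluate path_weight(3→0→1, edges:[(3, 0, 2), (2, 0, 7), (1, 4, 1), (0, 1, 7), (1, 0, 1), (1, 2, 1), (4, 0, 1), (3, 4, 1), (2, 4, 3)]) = w(3→0)=2 + w(0→1)=7
= 9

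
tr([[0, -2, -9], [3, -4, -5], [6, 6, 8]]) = 4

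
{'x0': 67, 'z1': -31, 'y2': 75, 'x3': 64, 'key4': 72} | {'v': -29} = {'x0': 67, 'z1': -31, 'y2': 75, 'x3': 64, 'key4': 72, 'v': -29}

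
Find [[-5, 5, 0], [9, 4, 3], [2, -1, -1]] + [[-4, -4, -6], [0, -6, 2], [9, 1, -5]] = [[-9, 1, -6], [9, -2, 5], [11, 0, -6]]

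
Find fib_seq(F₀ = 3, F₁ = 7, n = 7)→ [3, 7, 10, 17, 27, 44, 71]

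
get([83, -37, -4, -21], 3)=-21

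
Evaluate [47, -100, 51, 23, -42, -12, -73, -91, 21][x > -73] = [47, 51, 23, -42, -12, 21]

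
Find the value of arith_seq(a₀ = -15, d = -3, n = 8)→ a_0 = -15 + 0*-3 = -15
a_1 = -15 + 1*-3 = -18
a_2 = -15 + 2*-3 = -21
...
= [-15, -18, -21, -24, -27, -30, -33, -36]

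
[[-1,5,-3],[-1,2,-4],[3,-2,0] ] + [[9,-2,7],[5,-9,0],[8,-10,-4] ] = [[8, 3, 4], [4, -7, -4], [11, -12, -4]]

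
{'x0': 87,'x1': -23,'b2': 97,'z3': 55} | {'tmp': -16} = {'x0': 87, 'x1': -23, 'b2': 97, 'z3': 55, 'tmp': -16}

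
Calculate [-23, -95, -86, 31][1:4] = [-95, -86, 31]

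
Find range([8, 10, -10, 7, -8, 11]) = 21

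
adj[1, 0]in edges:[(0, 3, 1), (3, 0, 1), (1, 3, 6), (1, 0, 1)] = 1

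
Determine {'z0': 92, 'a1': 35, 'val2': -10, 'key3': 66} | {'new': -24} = {'z0': 92, 'a1': 35, 'val2': -10, 'key3': 66, 'new': -24}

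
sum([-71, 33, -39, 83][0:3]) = -77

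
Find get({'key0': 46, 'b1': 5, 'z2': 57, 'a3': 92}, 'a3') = 92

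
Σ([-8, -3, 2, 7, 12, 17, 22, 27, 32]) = (-8) + (-3) + 2 + 7 + 12 + 17 + 22 + 27 + 32
= 108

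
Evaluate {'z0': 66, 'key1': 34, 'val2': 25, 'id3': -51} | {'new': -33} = {'z0': 66, 'key1': 34, 'val2': 25, 'id3': -51, 'new': -33}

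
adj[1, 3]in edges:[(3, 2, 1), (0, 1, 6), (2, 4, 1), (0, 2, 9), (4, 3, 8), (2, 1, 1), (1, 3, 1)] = 1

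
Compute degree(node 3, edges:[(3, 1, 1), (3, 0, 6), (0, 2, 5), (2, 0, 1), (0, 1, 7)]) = 2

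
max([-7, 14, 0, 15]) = 15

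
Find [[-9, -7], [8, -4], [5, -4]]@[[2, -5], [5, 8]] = C[0][0] = (-9)*(2) + (-7)*(5) = -53
C[0][1] = (-9)*(-5) + (-7)*(8) = -11
C[1][0] = (8)*(2) + (-4)*(5) = -4
C[1][1] = (8)*(-5) + (-4)*(8) = -72
C[2][0] = (5)*(2) + (-4)*(5) = -10
C[2][1] = (5)*(-5) + (-4)*(8) = -57
= [[-53, -11], [-4, -72], [-10, -57]]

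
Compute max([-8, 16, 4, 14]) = 16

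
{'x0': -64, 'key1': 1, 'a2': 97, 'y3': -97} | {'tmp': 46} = {'x0': -64, 'key1': 1, 'a2': 97, 'y3': -97, 'tmp': 46}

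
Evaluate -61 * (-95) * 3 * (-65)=-1130025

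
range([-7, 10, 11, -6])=18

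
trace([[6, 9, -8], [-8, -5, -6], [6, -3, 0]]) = diagonal: 6 + (-5) + 0
= 1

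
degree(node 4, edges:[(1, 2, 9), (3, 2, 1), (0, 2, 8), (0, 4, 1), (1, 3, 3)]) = 1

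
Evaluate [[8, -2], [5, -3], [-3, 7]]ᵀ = [[8, 5, -3], [-2, -3, 7]]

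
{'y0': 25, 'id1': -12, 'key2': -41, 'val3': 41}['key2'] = -41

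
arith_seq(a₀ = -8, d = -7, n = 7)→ [-8, -15, -22, -29, -36, -43, -50]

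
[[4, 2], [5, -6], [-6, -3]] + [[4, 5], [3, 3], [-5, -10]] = [[8, 7], [8, -3], [-11, -13]]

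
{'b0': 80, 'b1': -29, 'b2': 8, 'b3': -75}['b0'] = 80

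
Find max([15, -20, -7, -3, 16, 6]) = 16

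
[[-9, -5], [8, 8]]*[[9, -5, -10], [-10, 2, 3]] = [[-31, 35, 75], [-8, -24, -56]]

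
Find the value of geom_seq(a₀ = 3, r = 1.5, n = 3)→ [3.0, 4.5, 6.75]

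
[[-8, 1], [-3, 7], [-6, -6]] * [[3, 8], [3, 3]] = [[-21, -61], [12, -3], [-36, -66]]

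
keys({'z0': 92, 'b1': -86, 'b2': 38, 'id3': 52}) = ['z0', 'b1', 'b2', 'id3']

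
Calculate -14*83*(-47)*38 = 2075332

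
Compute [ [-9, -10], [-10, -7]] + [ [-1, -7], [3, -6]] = [[-10, -17], [-7, -13]]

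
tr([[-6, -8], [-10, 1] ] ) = diagonal: (-6) + 1
= -5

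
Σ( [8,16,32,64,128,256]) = 8 + 16 + 32 + 64 + 128 + 256
= 504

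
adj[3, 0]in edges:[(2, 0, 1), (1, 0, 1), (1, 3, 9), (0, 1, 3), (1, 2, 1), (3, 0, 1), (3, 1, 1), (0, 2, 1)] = 1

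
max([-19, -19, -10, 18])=18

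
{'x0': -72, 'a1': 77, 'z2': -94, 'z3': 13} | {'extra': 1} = {'x0': -72, 'a1': 77, 'z2': -94, 'z3': 13, 'extra': 1}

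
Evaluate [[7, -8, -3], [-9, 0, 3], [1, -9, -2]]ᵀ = [[7, -9, 1], [-8, 0, -9], [-3, 3, -2]]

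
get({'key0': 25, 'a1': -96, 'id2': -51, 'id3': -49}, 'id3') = -49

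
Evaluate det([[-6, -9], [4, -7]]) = 78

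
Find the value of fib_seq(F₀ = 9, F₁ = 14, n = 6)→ [9, 14, 23, 37, 60, 97]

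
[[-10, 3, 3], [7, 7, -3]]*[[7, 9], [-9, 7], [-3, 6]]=C[0][0] = (-10)*(7) + (3)*(-9) + (3)*(-3) = -106
C[0][1] = (-10)*(9) + (3)*(7) + (3)*(6) = -51
C[1][0] = (7)*(7) + (7)*(-9) + (-3)*(-3) = -5
C[1][1] = (7)*(9) + (7)*(7) + (-3)*(6) = 94
= [[-106, -51], [-5, 94]]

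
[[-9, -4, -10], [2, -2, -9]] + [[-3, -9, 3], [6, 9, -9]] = [[-12, -13, -7], [8, 7, -18]]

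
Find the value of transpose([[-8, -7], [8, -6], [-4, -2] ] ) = [[-8, 8, -4], [-7, -6, -2]]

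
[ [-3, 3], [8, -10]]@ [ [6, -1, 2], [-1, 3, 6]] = [[-21, 12, 12], [58, -38, -44]]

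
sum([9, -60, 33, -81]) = -99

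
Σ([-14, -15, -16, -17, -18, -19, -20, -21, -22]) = -162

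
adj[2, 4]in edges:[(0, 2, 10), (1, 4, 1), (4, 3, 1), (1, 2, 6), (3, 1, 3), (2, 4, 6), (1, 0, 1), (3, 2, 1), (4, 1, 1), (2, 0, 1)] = 6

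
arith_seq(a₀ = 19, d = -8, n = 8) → a_0 = 19 + 0*-8 = 19
a_1 = 19 + 1*-8 = 11
a_2 = 19 + 2*-8 = 3
...
= [19, 11, 3, -5, -13, -21, -29, -37]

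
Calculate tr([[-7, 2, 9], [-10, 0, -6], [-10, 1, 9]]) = diagonal: (-7) + 0 + 9
= 2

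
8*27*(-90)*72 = -1399680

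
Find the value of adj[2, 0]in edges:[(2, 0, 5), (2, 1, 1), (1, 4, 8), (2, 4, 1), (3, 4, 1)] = 5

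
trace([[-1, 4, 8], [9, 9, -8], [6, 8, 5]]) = diagonal: (-1) + 9 + 5
= 13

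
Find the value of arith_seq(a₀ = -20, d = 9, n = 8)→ a_0 = -20 + 0*9 = -20
a_1 = -20 + 1*9 = -11
a_2 = -20 + 2*9 = -2
...
= [-20, -11, -2, 7, 16, 25, 34, 43]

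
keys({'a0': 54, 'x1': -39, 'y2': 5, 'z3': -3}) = ['a0', 'x1', 'y2', 'z3']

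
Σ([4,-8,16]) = 12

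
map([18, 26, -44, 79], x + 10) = 18+10=28, 26+10=36, -44+10=-34, 79+10=89
= [28, 36, -34, 89]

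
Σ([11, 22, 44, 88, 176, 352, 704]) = 1397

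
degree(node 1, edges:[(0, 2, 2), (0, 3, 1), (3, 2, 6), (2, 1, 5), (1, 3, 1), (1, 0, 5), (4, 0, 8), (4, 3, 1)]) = incident: (2,1), (1,3), (1,0)
= 3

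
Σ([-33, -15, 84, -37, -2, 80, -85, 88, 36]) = 116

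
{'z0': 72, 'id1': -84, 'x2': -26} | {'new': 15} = {'z0': 72, 'id1': -84, 'x2': -26, 'new': 15}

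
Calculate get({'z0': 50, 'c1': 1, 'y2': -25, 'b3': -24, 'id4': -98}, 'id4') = -98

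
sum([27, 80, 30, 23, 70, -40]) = 190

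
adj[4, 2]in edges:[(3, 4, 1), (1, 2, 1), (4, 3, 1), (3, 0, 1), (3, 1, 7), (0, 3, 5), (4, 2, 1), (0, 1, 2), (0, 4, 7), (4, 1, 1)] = 1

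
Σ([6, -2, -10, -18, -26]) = -50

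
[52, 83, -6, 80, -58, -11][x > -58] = keep x where x > -58: 52✓, 83✓, -6✓, 80✓, -58✗, -11✓
= [52, 83, -6, 80, -11]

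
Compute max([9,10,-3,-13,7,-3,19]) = 19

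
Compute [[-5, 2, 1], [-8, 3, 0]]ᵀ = [[-5, -8], [2, 3], [1, 0]]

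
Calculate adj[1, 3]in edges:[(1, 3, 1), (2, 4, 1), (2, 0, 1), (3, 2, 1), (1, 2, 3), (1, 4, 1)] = 1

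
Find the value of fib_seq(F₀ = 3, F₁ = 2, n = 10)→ F_2 = F_1 + F_0 = 5
F_3 = F_2 + F_1 = 7
F_4 = F_3 + F_2 = 12
...
= [3, 2, 5, 7, 12, 19, 31, 50, 81, 131]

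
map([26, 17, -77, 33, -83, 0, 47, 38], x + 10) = 26+10=36, 17+10=27, -77+10=-67, 33+10=43, -83+10=-73, 0+10=10, 47+10=57, 38+10=48
= [36, 27, -67, 43, -73, 10, 57, 48]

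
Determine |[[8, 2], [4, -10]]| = (8)*(-10) - (2)*(4)
= -88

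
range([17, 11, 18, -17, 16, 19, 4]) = 36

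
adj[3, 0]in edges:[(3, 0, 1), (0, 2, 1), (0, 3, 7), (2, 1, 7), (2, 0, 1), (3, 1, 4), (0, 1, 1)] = 1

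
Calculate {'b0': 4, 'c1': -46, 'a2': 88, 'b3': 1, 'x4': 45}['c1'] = -46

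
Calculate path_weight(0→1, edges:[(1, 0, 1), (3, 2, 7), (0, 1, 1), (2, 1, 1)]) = 1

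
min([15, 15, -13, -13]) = -13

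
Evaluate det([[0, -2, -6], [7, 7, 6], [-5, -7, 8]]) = (1)*(0)*det([[7, 6], [-7, 8]]) + (-1)*(-2)*det([[7, 6], [-5, 8]]) + (1)*(-6)*det([[7, 7], [-5, -7]])
= 0 + 172 + 84
= 256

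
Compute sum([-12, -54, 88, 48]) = 70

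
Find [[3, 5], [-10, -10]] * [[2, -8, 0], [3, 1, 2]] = [[21, -19, 10], [-50, 70, -20]]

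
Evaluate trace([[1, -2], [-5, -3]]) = -2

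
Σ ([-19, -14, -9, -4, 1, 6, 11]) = -28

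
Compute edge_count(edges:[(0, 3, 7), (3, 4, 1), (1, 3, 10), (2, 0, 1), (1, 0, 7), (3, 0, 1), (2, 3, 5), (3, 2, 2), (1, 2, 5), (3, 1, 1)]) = 10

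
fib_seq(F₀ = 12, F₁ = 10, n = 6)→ [12, 10, 22, 32, 54, 86]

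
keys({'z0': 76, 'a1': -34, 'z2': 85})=['z0', 'a1', 'z2']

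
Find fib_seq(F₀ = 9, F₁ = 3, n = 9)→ F_2 = F_1 + F_0 = 12
F_3 = F_2 + F_1 = 15
F_4 = F_3 + F_2 = 27
...
= [9, 3, 12, 15, 27, 42, 69, 111, 180]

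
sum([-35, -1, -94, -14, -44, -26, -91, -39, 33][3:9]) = slice → [-14, -44, -26, -91, -39, 33]
(-14) + (-44) + (-26) + (-91) + (-39) + 33
= -181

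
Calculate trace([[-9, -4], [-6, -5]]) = diagonal: (-9) + (-5)
= -14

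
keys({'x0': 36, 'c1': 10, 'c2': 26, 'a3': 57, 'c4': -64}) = ['x0', 'c1', 'c2', 'a3', 'c4']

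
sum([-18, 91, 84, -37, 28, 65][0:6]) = slice → [-18, 91, 84, -37, 28, 65]
(-18) + 91 + 84 + (-37) + 28 + 65
= 213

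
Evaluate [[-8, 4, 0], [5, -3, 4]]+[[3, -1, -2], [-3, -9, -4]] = [[-5, 3, -2], [2, -12, 0]]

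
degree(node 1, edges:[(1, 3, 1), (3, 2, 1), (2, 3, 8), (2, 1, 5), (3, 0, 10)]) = 2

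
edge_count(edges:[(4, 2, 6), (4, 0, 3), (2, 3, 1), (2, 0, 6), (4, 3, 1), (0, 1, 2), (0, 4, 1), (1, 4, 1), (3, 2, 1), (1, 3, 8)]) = 10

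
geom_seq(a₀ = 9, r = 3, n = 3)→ [9, 27, 81]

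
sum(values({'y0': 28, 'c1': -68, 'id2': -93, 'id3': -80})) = 28 + (-68) + (-93) + (-80)
= -213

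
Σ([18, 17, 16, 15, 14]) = 18 + 17 + 16 + 15 + 14
= 80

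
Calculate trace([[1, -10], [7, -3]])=-2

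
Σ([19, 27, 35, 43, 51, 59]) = 234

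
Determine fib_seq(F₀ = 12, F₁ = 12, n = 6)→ [12, 12, 24, 36, 60, 96]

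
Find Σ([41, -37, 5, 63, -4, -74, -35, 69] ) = 41 + (-37) + 5 + 63 + (-4) + (-74) + (-35) + 69
= 28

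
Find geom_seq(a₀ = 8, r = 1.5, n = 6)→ [8.0, 12.0, 18.0, 27.0, 40.5, 60.75]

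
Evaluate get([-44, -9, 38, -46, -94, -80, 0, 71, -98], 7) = 71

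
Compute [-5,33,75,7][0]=-5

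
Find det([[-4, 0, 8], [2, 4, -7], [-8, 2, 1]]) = (1)*(-4)*det([[4, -7], [2, 1]]) + (-1)*(0)*det([[2, -7], [-8, 1]]) + (1)*(8)*det([[2, 4], [-8, 2]])
= -72 + 0 + 288
= 216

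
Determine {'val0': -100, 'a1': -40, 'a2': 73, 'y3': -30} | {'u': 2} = {'val0': -100, 'a1': -40, 'a2': 73, 'y3': -30, 'u': 2}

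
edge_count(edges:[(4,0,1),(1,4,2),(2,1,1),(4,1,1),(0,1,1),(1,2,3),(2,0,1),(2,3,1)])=8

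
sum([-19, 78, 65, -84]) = (-19) + 78 + 65 + (-84)
= 40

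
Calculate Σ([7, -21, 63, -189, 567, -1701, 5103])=7 + -21 + 63 + -189 + 567 + -1701 + 5103
= 3829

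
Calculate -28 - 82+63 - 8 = -55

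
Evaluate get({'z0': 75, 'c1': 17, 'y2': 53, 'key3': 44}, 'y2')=53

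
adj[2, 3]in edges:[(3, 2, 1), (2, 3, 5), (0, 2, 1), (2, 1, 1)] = 5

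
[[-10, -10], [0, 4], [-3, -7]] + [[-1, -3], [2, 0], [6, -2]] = [[-11, -13], [2, 4], [3, -9]]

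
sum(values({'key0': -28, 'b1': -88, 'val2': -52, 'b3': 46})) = -122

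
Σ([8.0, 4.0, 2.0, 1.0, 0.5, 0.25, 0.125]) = 15.875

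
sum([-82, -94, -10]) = (-82) + (-94) + (-10)
= -186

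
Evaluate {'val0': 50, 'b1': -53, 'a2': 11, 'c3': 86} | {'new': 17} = {'val0': 50, 'b1': -53, 'a2': 11, 'c3': 86, 'new': 17}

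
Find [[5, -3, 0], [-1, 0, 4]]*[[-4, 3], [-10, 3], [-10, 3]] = [[10, 6], [-36, 9]]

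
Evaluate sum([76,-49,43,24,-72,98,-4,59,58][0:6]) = slice → [76, -49, 43, 24, -72, 98]
76 + (-49) + 43 + 24 + (-72) + 98
= 120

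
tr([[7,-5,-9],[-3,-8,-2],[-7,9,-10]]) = -11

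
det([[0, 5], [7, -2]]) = -35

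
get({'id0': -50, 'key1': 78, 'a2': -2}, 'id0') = -50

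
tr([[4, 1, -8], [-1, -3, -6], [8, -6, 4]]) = diagonal: 4 + (-3) + 4
= 5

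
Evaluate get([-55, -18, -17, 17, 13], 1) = -18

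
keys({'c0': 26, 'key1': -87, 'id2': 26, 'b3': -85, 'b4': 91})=['c0', 'key1', 'id2', 'b3', 'b4']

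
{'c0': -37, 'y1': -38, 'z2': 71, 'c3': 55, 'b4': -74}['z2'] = 71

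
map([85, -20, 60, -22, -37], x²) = (85)²=7225, (-20)²=400, (60)²=3600, (-22)²=484, (-37)²=1369
= [7225, 400, 3600, 484, 1369]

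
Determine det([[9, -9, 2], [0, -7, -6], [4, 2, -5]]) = 695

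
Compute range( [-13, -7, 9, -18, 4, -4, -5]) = 27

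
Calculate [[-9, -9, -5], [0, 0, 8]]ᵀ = [[-9, 0], [-9, 0], [-5, 8]]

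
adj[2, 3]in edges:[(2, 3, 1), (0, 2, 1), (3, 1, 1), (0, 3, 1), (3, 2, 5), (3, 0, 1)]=1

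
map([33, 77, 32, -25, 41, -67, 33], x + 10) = 33+10=43, 77+10=87, 32+10=42, -25+10=-15, 41+10=51, -67+10=-57, 33+10=43
= [43, 87, 42, -15, 51, -57, 43]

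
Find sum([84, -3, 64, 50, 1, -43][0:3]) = slice → [84, -3, 64]
84 + (-3) + 64
= 145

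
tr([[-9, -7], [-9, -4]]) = diagonal: (-9) + (-4)
= -13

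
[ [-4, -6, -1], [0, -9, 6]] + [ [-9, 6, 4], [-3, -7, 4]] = [[-13, 0, 3], [-3, -16, 10]]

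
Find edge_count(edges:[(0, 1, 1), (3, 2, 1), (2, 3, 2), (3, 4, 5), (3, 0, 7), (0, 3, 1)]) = 6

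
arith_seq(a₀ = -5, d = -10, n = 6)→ [-5, -15, -25, -35, -45, -55]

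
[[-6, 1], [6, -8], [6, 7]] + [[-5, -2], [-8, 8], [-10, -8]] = [[-11, -1], [-2, 0], [-4, -1]]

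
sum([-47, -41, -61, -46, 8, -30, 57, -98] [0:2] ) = slice → [-47, -41]
(-47) + (-41)
= -88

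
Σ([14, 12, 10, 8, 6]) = 14 + 12 + 10 + 8 + 6
= 50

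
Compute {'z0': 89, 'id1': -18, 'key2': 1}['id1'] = -18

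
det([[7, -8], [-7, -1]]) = (7)*(-1) - (-8)*(-7)
= -63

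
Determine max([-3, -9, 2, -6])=2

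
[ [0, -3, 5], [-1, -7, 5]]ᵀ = [[0, -1], [-3, -7], [5, 5]]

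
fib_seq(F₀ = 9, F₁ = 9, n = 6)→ [9, 9, 18, 27, 45, 72]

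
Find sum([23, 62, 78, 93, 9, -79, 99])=23 + 62 + 78 + 93 + 9 + (-79) + 99
= 285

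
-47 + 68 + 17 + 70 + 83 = 191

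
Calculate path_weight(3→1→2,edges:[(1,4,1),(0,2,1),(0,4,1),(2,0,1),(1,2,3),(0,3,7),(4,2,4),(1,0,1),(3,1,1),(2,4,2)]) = 4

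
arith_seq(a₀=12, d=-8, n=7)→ a_0 = 12 + 0*-8 = 12
a_1 = 12 + 1*-8 = 4
a_2 = 12 + 2*-8 = -4
...
= [12, 4, -4, -12, -20, -28, -36]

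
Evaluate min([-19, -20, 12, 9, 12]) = -20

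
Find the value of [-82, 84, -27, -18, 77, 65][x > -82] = keep x where x > -82: -82✗, 84✓, -27✓, -18✓, 77✓, 65✓
= [84, -27, -18, 77, 65]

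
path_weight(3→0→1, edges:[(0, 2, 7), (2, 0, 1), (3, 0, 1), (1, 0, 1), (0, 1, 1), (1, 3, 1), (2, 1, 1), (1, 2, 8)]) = w(3→0)=1 + w(0→1)=1
= 2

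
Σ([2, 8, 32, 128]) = 170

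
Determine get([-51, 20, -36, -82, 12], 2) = -36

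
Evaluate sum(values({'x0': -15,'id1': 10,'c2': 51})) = (-15) + 10 + 51
= 46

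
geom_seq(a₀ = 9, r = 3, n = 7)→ a_0 = 9*3^0 = 9
a_1 = 9*3^1 = 27
a_2 = 9*3^2 = 81
...
= [9, 27, 81, 243, 729, 2187, 6561]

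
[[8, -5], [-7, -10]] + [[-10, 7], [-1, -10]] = [[-2, 2], [-8, -20]]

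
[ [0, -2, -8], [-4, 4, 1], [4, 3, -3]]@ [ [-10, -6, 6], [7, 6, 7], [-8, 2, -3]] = [[50, -28, 10], [60, 50, 1], [5, -12, 54]]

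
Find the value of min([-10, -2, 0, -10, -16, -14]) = -16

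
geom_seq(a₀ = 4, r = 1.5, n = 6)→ a_0 = 4*1.5^0 = 4.0
a_1 = 4*1.5^1 = 6.0
a_2 = 4*1.5^2 = 9.0
...
= [4.0, 6.0, 9.0, 13.5, 20.25, 30.375]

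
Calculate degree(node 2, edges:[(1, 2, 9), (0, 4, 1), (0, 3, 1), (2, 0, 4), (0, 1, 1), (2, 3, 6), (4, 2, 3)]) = incident: (1,2), (2,0), (2,3), (4,2)
= 4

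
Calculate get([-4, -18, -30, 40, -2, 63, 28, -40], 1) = -18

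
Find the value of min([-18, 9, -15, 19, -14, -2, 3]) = -18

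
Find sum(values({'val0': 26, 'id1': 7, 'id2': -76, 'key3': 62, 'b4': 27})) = 26 + 7 + (-76) + 62 + 27
= 46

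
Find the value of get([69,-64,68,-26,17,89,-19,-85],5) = 89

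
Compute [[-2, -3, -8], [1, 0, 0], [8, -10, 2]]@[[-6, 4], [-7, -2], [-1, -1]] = C[0][0] = (-2)*(-6) + (-3)*(-7) + (-8)*(-1) = 41
C[0][1] = (-2)*(4) + (-3)*(-2) + (-8)*(-1) = 6
C[1][0] = (1)*(-6) + (0)*(-7) + (0)*(-1) = -6
C[1][1] = (1)*(4) + (0)*(-2) + (0)*(-1) = 4
C[2][0] = (8)*(-6) + (-10)*(-7) + (2)*(-1) = 20
C[2][1] = (8)*(4) + (-10)*(-2) + (2)*(-1) = 50
= [[41, 6], [-6, 4], [20, 50]]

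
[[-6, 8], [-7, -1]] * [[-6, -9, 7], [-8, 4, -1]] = C[0][0] = (-6)*(-6) + (8)*(-8) = -28
C[0][1] = (-6)*(-9) + (8)*(4) = 86
C[0][2] = (-6)*(7) + (8)*(-1) = -50
C[1][0] = (-7)*(-6) + (-1)*(-8) = 50
C[1][1] = (-7)*(-9) + (-1)*(4) = 59
C[1][2] = (-7)*(7) + (-1)*(-1) = -48
= [[-28, 86, -50], [50, 59, -48]]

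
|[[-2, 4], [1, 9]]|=(-2)*(9) - (4)*(1)
= -22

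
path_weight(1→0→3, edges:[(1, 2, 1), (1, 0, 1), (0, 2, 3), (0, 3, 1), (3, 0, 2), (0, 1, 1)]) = w(1→0)=1 + w(0→3)=1
= 2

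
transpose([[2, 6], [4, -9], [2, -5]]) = [[2, 4, 2], [6, -9, -5]]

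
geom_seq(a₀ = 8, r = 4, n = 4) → [8, 32, 128, 512]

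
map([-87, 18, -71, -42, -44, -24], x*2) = -87*2=-174, 18*2=36, -71*2=-142, -42*2=-84, -44*2=-88, -24*2=-48
= [-174, 36, -142, -84, -88, -48]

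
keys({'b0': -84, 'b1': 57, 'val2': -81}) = ['b0', 'b1', 'val2']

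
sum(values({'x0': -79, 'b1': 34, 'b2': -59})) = (-79) + 34 + (-59)
= -104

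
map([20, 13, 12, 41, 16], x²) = (20)²=400, (13)²=169, (12)²=144, (41)²=1681, (16)²=256
= [400, 169, 144, 1681, 256]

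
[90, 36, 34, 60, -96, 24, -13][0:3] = [90, 36, 34]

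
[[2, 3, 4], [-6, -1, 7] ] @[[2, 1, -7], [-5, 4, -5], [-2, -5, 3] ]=[[-19, -6, -17], [-21, -45, 68]]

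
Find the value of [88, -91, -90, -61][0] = 88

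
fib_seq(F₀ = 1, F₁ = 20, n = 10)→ [1, 20, 21, 41, 62, 103, 165, 268, 433, 701]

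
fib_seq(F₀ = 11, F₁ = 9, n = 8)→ [11, 9, 20, 29, 49, 78, 127, 205]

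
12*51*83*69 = 3504924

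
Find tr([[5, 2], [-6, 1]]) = diagonal: 5 + 1
= 6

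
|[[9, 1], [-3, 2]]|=(9)*(2) - (1)*(-3)
= 21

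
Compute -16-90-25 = -131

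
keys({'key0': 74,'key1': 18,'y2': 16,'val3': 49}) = ['key0', 'key1', 'y2', 'val3']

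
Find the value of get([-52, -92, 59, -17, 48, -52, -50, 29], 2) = 59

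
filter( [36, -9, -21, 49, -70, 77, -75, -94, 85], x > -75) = keep x where x > -75: 36✓, -9✓, -21✓, 49✓, -70✓, 77✓, -75✗, -94✗, 85✓
= [36, -9, -21, 49, -70, 77, 85]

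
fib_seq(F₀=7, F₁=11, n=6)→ F_2 = F_1 + F_0 = 18
F_3 = F_2 + F_1 = 29
F_4 = F_3 + F_2 = 47
...
= [7, 11, 18, 29, 47, 76]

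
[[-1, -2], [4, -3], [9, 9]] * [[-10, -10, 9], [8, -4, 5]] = C[0][0] = (-1)*(-10) + (-2)*(8) = -6
C[0][1] = (-1)*(-10) + (-2)*(-4) = 18
C[0][2] = (-1)*(9) + (-2)*(5) = -19
C[1][0] = (4)*(-10) + (-3)*(8) = -64
C[1][1] = (4)*(-10) + (-3)*(-4) = -28
C[1][2] = (4)*(9) + (-3)*(5) = 21
... (3 more cells)
= [[-6, 18, -19], [-64, -28, 21], [-18, -126, 126]]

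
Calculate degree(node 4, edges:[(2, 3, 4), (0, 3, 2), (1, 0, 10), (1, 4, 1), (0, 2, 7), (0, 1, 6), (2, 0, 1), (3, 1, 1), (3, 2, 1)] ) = incident: (1,4)
= 1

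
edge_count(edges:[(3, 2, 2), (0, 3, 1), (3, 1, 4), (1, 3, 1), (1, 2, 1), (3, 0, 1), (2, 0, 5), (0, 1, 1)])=8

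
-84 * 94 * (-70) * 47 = 25977840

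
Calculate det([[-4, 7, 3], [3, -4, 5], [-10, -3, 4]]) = (1)*(-4)*det([[-4, 5], [-3, 4]]) + (-1)*(7)*det([[3, 5], [-10, 4]]) + (1)*(3)*det([[3, -4], [-10, -3]])
= 4 + -434 + -147
= -577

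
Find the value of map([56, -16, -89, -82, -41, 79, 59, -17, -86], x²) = (56)²=3136, (-16)²=256, (-89)²=7921, (-82)²=6724, (-41)²=1681, (79)²=6241, (59)²=3481, (-17)²=289, (-86)²=7396
= [3136, 256, 7921, 6724, 1681, 6241, 3481, 289, 7396]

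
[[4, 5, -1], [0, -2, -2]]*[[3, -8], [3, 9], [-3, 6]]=[[30, 7], [0, -30]]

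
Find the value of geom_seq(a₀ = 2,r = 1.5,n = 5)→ a_0 = 2*1.5^0 = 2.0
a_1 = 2*1.5^1 = 3.0
a_2 = 2*1.5^2 = 4.5
...
= [2.0, 3.0, 4.5, 6.75, 10.125]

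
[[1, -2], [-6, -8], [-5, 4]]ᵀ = [[1, -6, -5], [-2, -8, 4]]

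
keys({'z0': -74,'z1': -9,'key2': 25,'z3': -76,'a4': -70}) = ['z0', 'z1', 'key2', 'z3', 'a4']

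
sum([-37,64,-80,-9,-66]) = (-37) + 64 + (-80) + (-9) + (-66)
= -128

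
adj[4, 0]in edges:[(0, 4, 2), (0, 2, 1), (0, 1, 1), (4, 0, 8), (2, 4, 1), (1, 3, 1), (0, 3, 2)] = 8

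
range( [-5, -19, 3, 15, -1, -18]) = 34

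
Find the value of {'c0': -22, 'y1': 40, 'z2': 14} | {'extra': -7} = {'c0': -22, 'y1': 40, 'z2': 14, 'extra': -7}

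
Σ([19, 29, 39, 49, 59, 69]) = 264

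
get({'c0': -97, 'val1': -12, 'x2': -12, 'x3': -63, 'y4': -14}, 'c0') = -97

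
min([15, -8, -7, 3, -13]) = -13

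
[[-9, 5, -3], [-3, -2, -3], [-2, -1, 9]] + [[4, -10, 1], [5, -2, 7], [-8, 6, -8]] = [[-5, -5, -2], [2, -4, 4], [-10, 5, 1]]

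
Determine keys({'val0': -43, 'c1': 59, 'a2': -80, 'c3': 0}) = ['val0', 'c1', 'a2', 'c3']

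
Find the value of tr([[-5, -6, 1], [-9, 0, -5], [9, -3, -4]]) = diagonal: (-5) + 0 + (-4)
= -9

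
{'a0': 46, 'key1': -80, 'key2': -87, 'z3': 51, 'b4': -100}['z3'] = 51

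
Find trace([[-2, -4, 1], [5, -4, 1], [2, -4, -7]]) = diagonal: (-2) + (-4) + (-7)
= -13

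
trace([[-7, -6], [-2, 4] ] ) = diagonal: (-7) + 4
= -3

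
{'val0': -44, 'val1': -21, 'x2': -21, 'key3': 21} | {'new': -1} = {'val0': -44, 'val1': -21, 'x2': -21, 'key3': 21, 'new': -1}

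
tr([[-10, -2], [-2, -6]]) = -16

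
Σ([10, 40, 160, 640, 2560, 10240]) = 10 + 40 + 160 + 640 + 2560 + 10240
= 13650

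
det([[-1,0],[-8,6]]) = (-1)*(6) - (0)*(-8)
= -6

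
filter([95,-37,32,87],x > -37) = [95, 32, 87]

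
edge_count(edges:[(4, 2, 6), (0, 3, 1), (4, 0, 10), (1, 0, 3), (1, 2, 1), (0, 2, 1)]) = 6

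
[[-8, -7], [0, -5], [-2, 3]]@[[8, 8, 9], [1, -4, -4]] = C[0][0] = (-8)*(8) + (-7)*(1) = -71
C[0][1] = (-8)*(8) + (-7)*(-4) = -36
C[0][2] = (-8)*(9) + (-7)*(-4) = -44
C[1][0] = (0)*(8) + (-5)*(1) = -5
C[1][1] = (0)*(8) + (-5)*(-4) = 20
C[1][2] = (0)*(9) + (-5)*(-4) = 20
... (3 more cells)
= [[-71, -36, -44], [-5, 20, 20], [-13, -28, -30]]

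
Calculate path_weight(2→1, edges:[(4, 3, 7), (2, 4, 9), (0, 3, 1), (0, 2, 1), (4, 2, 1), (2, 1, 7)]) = w(2→1)=7
= 7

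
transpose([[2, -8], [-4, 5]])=[[2, -4], [-8, 5]]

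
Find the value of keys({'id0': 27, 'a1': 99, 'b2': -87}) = ['id0', 'a1', 'b2']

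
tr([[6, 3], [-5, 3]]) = 9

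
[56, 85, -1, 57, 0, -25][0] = 56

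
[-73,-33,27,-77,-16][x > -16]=[27]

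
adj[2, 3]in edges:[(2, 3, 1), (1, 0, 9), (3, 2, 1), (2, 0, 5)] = 1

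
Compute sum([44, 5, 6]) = 55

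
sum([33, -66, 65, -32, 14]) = 33 + (-66) + 65 + (-32) + 14
= 14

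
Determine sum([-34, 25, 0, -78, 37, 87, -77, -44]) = -84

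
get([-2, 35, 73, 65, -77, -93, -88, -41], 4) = -77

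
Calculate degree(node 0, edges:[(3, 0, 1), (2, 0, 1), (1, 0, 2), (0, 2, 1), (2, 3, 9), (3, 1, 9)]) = incident: (3,0), (2,0), (1,0), (0,2)
= 4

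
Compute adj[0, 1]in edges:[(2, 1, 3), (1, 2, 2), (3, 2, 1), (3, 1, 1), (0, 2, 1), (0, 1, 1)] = 1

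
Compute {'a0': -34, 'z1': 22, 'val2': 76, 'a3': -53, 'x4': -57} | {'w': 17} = {'a0': -34, 'z1': 22, 'val2': 76, 'a3': -53, 'x4': -57, 'w': 17}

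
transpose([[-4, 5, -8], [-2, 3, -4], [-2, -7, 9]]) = [[-4, -2, -2], [5, 3, -7], [-8, -4, 9]]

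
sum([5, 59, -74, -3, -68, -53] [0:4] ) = -13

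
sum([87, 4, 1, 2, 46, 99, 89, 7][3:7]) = 236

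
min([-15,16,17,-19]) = -19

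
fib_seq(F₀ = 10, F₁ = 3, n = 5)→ [10, 3, 13, 16, 29]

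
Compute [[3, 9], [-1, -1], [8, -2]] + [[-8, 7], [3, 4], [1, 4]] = [[-5, 16], [2, 3], [9, 2]]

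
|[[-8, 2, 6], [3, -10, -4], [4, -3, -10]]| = (1)*(-8)*det([[-10, -4], [-3, -10]]) + (-1)*(2)*det([[3, -4], [4, -10]]) + (1)*(6)*det([[3, -10], [4, -3]])
= -704 + 28 + 186
= -490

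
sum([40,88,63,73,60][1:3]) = slice → [88, 63]
88 + 63
= 151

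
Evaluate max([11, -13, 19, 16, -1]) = 19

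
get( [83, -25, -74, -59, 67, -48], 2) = -74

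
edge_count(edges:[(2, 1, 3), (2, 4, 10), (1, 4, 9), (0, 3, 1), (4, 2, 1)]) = 5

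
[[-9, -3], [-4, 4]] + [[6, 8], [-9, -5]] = [[-3, 5], [-13, -1]]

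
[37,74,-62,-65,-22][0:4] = [37, 74, -62, -65]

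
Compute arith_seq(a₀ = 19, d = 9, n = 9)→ [19, 28, 37, 46, 55, 64, 73, 82, 91]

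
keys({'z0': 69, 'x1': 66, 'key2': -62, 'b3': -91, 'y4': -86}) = ['z0', 'x1', 'key2', 'b3', 'y4']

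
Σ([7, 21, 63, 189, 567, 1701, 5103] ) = 7 + 21 + 63 + 189 + 567 + 1701 + 5103
= 7651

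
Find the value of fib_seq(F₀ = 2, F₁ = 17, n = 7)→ F_2 = F_1 + F_0 = 19
F_3 = F_2 + F_1 = 36
F_4 = F_3 + F_2 = 55
...
= [2, 17, 19, 36, 55, 91, 146]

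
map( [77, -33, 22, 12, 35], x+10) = [87, -23, 32, 22, 45]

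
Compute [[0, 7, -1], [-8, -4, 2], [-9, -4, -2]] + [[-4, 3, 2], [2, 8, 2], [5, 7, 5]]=[[-4, 10, 1], [-6, 4, 4], [-4, 3, 3]]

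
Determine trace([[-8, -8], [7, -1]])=diagonal: (-8) + (-1)
= -9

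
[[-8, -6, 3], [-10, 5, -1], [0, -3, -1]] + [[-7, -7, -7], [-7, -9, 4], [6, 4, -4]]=[[-15, -13, -4], [-17, -4, 3], [6, 1, -5]]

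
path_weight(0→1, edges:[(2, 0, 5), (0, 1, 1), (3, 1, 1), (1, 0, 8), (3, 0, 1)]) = 1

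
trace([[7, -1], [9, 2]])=9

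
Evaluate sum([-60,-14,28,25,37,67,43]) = (-60) + (-14) + 28 + 25 + 37 + 67 + 43
= 126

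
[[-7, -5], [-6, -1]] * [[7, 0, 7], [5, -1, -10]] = C[0][0] = (-7)*(7) + (-5)*(5) = -74
C[0][1] = (-7)*(0) + (-5)*(-1) = 5
C[0][2] = (-7)*(7) + (-5)*(-10) = 1
C[1][0] = (-6)*(7) + (-1)*(5) = -47
C[1][1] = (-6)*(0) + (-1)*(-1) = 1
C[1][2] = (-6)*(7) + (-1)*(-10) = -32
= [[-74, 5, 1], [-47, 1, -32]]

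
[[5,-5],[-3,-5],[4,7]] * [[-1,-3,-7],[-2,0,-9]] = C[0][0] = (5)*(-1) + (-5)*(-2) = 5
C[0][1] = (5)*(-3) + (-5)*(0) = -15
C[0][2] = (5)*(-7) + (-5)*(-9) = 10
C[1][0] = (-3)*(-1) + (-5)*(-2) = 13
C[1][1] = (-3)*(-3) + (-5)*(0) = 9
C[1][2] = (-3)*(-7) + (-5)*(-9) = 66
... (3 more cells)
= [[5, -15, 10], [13, 9, 66], [-18, -12, -91]]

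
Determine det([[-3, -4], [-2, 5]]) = -23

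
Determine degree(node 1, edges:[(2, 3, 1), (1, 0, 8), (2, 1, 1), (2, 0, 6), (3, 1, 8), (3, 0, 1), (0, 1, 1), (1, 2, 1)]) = incident: (1,0), (2,1), (3,1), (0,1), (1,2)
= 5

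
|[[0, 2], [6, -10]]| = (0)*(-10) - (2)*(6)
= -12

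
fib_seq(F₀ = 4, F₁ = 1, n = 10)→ F_2 = F_1 + F_0 = 5
F_3 = F_2 + F_1 = 6
F_4 = F_3 + F_2 = 11
...
= [4, 1, 5, 6, 11, 17, 28, 45, 73, 118]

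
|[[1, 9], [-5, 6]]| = (1)*(6) - (9)*(-5)
= 51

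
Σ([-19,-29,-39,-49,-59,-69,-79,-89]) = (-19) + (-29) + (-39) + (-49) + (-59) + (-69) + (-79) + (-89)
= -432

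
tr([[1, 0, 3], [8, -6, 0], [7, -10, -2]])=-7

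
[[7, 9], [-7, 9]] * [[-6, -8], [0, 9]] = [[-42, 25], [42, 137]]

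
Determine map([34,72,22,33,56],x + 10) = 34+10=44, 72+10=82, 22+10=32, 33+10=43, 56+10=66
= [44, 82, 32, 43, 66]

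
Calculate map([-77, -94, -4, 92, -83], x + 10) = -77+10=-67, -94+10=-84, -4+10=6, 92+10=102, -83+10=-73
= [-67, -84, 6, 102, -73]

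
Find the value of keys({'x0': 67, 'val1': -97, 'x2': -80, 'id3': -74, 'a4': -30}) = ['x0', 'val1', 'x2', 'id3', 'a4']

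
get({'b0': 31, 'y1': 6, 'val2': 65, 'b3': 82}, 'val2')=65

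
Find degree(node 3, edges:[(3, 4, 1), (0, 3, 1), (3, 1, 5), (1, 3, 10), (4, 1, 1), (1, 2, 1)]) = 4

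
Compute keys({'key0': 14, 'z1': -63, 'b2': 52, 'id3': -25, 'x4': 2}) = ['key0', 'z1', 'b2', 'id3', 'x4']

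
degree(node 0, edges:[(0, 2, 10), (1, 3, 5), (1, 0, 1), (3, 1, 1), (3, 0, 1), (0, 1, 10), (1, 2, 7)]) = 4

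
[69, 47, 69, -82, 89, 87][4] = 89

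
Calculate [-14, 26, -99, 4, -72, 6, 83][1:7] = [26, -99, 4, -72, 6, 83]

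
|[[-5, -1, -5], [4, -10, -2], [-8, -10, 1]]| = 738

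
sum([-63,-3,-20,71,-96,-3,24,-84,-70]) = (-63) + (-3) + (-20) + 71 + (-96) + (-3) + 24 + (-84) + (-70)
= -244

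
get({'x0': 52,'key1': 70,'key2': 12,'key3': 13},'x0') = 52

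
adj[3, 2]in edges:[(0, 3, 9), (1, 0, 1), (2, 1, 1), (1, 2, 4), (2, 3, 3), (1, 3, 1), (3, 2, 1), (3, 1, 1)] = 1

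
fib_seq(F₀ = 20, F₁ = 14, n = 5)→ [20, 14, 34, 48, 82]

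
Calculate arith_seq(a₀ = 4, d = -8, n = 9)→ a_0 = 4 + 0*-8 = 4
a_1 = 4 + 1*-8 = -4
a_2 = 4 + 2*-8 = -12
...
= [4, -4, -12, -20, -28, -36, -44, -52, -60]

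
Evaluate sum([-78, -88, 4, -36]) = (-78) + (-88) + 4 + (-36)
= -198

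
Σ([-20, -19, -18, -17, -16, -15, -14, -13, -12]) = (-20) + (-19) + (-18) + (-17) + (-16) + (-15) + (-14) + (-13) + (-12)
= -144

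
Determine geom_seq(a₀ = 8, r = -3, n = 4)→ [8, -24, 72, -216]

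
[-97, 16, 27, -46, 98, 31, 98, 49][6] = 98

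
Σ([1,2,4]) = 1 + 2 + 4
= 7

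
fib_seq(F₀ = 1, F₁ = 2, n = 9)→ F_2 = F_1 + F_0 = 3
F_3 = F_2 + F_1 = 5
F_4 = F_3 + F_2 = 8
...
= [1, 2, 3, 5, 8, 13, 21, 34, 55]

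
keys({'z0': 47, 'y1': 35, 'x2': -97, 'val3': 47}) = ['z0', 'y1', 'x2', 'val3']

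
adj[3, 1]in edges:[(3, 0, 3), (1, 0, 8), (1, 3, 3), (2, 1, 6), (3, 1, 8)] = 8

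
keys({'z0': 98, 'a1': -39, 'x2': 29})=['z0', 'a1', 'x2']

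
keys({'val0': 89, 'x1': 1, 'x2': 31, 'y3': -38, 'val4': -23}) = ['val0', 'x1', 'x2', 'y3', 'val4']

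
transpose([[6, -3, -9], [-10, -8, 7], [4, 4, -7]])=[[6, -10, 4], [-3, -8, 4], [-9, 7, -7]]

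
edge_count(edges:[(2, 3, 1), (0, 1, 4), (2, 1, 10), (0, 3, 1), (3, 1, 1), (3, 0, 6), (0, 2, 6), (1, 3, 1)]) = 8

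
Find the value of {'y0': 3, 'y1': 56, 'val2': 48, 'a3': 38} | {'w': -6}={'y0': 3, 'y1': 56, 'val2': 48, 'a3': 38, 'w': -6}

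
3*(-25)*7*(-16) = 8400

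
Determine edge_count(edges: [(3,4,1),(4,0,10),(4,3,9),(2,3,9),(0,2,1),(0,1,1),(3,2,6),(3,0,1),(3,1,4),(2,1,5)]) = 10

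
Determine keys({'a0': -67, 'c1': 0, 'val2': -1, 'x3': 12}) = ['a0', 'c1', 'val2', 'x3']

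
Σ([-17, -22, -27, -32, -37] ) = -135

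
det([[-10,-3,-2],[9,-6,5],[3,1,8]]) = 647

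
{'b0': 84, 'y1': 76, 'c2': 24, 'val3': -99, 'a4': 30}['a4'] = 30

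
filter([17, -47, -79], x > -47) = keep x where x > -47: 17✓, -47✗, -79✗
= [17]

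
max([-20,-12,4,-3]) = 4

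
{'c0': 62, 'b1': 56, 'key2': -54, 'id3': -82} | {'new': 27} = {'c0': 62, 'b1': 56, 'key2': -54, 'id3': -82, 'new': 27}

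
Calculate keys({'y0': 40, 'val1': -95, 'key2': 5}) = ['y0', 'val1', 'key2']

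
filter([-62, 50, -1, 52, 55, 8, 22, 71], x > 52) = [55, 71]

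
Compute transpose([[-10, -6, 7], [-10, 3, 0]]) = [[-10, -10], [-6, 3], [7, 0]]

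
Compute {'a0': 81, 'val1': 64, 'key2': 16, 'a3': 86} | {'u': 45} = {'a0': 81, 'val1': 64, 'key2': 16, 'a3': 86, 'u': 45}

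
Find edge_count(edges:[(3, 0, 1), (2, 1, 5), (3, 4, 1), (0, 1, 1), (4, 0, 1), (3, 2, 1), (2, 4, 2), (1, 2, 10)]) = 8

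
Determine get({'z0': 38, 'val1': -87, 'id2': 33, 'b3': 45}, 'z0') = 38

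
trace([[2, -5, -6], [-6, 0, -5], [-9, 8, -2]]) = diagonal: 2 + 0 + (-2)
= 0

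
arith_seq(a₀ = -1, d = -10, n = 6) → [-1, -11, -21, -31, -41, -51]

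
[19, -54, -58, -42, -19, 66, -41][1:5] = [-54, -58, -42, -19]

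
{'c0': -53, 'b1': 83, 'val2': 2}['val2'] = 2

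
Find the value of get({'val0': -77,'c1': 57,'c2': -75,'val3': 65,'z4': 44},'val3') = 65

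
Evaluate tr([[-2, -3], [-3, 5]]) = diagonal: (-2) + 5
= 3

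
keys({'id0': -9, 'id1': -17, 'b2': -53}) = ['id0', 'id1', 'b2']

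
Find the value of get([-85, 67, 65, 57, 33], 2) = 65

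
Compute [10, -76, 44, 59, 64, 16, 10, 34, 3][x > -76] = [10, 44, 59, 64, 16, 10, 34, 3]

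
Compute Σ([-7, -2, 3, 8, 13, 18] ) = (-7) + (-2) + 3 + 8 + 13 + 18
= 33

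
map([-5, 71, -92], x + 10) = [5, 81, -82]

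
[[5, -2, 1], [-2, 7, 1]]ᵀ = [[5, -2], [-2, 7], [1, 1]]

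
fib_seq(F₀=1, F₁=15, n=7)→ [1, 15, 16, 31, 47, 78, 125]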